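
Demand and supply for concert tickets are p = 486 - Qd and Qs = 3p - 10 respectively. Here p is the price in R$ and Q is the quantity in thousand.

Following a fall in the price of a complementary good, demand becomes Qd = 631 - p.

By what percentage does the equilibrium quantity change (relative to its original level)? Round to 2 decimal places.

Solve the original market: 486 - p = 3p - 10, hence p = 124 and Q = 362.
With the change applied: demand Qd = 631 - p, supply Qs = 3p - 10.
New equilibrium: 631 - p = 3p - 10 ⇒ 641 = 4p ⇒ p = 160.25, Q = 470.75.
%ΔQ = (470.75 − 362) / 362 × 100 = +30.04%.

+30.04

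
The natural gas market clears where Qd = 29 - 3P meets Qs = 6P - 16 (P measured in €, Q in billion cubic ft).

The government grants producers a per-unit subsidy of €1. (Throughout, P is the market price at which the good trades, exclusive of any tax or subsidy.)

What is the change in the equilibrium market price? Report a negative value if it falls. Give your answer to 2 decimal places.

Original equilibrium: 29 - 3P = 6P - 16 gives 45 = 9P, so P = 5 and Q = 14.
Since sellers receive the price plus the subsidy, the effective supply curve becomes Qs = 6P - 10.
Setting them equal: 29 - 3P = 6P - 10 → 39 = 9P, so P = 13/3 ≈ 4.3333 and Q = 16.
ΔP = 4.3333 − 5 = -0.67.

-0.67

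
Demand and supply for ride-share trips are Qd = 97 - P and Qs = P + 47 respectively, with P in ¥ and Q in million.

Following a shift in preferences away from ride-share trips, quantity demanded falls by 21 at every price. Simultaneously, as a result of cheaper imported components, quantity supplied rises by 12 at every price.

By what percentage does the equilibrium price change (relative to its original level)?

-66

Original equilibrium: 97 - P = P + 47 gives 50 = 2P, so P = 25 and Q = 72.
After the shift, demand is Qd = 76 - P and supply is Qs = P + 59.
Clearing the new market: 76 - P = P + 59, so P = 8.5 and Q = 67.5.
%ΔP = (8.5 − 25) / 25 × 100 = -66%.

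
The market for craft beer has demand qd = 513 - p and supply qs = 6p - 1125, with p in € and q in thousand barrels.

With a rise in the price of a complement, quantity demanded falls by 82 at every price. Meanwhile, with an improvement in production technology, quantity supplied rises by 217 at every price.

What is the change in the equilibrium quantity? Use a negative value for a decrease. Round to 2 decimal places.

Before the shock: 513 - p = 6p - 1125 ⇒ 1638 = 7p ⇒ p = 234, q = 279.
With the change applied: demand qd = 431 - p, supply qs = 6p - 908.
Equate the new curves: 431 - p = 6p - 908, giving 1339 = 7p, p = 1339/7 ≈ 191.2857, q = 1678/7 ≈ 239.7143.
Δq = 239.7143 − 279 = -39.29.

-39.29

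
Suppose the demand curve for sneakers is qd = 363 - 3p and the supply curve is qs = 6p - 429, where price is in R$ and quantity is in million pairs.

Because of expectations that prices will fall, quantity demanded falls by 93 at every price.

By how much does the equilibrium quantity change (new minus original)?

Original equilibrium: 363 - 3p = 6p - 429 gives 792 = 9p, so p = 88 and q = 99.
With the change applied: demand qd = 270 - 3p, supply qs = 6p - 429.
New equilibrium: 270 - 3p = 6p - 429 ⇒ 699 = 9p ⇒ p = 233/3 ≈ 77.6667, q = 37.
Δq = 37 − 99 = -62.

-62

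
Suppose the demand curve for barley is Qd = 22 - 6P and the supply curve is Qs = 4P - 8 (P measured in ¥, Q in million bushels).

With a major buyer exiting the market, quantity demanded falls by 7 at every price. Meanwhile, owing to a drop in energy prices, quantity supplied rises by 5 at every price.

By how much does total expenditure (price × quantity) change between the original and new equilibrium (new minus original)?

-4.44

Original equilibrium: 22 - 6P = 4P - 8 gives 30 = 10P, so P = 3 and Q = 4.
The new curves are Qd = 15 - 6P (demand) and Qs = 4P - 3 (supply).
Equate the new curves: 15 - 6P = 4P - 3, giving 18 = 10P, P = 1.8, Q = 4.2.
Expenditure moves from 3×4 = 12 to 1.8×4.2 = 7.56; change = -4.44.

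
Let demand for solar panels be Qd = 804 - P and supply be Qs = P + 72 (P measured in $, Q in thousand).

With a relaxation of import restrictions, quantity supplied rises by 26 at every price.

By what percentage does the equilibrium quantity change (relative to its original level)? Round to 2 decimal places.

+2.97

Initially, 804 - P = P + 72, so 732 = 2P and P = 366, Q = 438.
With the change applied: demand Qd = 804 - P, supply Qs = P + 98.
Equate the new curves: 804 - P = P + 98, giving 706 = 2P, P = 353, Q = 451.
%ΔQ = (451 − 438) / 438 × 100 = +2.97%.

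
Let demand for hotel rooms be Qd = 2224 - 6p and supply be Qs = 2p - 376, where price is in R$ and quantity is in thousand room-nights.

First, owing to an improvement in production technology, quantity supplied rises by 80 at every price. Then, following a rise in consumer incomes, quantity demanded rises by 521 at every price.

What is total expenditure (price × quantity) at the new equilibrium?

176473.03125

Initially, 2224 - 6p = 2p - 376, so 2600 = 8p and p = 325, Q = 274.
The shock moves the curves to Qd = 2745 - 6p and Qs = 2p - 296.
New equilibrium: 2745 - 6p = 2p - 296 ⇒ 3041 = 8p ⇒ p = 380.125, Q = 464.25.
New expenditure = 380.125 × 464.25 = 176473.03125.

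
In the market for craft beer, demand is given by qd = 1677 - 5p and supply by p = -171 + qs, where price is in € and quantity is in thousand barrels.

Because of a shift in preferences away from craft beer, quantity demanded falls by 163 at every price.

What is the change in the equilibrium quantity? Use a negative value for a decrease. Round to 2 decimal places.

Solve the original market: 1677 - 5p = p + 171, hence p = 251 and q = 422.
The new curves are qd = 1514 - 5p (demand) and qs = p + 171 (supply).
New equilibrium: 1514 - 5p = p + 171 ⇒ 1343 = 6p ⇒ p = 1343/6 ≈ 223.8333, q = 2369/6 ≈ 394.8333.
Δq = 394.8333 − 422 = -27.17.

-27.17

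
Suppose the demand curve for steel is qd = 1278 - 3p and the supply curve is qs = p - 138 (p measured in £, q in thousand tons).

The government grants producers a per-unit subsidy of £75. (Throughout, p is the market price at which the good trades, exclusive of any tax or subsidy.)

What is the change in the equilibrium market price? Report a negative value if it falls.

Before the shock: 1278 - 3p = p - 138 ⇒ 1416 = 4p ⇒ p = 354, q = 216.
Since sellers receive the price plus the subsidy, the effective supply curve becomes qs = p - 63.
Equate the new curves: 1278 - 3p = p - 63, giving 1341 = 4p, p = 335.25, q = 272.25.
Δp = 335.25 − 354 = -18.75.

-18.75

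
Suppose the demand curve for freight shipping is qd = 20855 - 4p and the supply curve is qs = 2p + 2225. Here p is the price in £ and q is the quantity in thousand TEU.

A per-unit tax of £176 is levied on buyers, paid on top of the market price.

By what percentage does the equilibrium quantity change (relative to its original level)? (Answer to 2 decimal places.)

-2.78

Initially, 20855 - 4p = 2p + 2225, so 18630 = 6p and p = 3105, q = 8435.
Since buyers pay the price plus the tax, the effective demand curve becomes qd = 20151 - 4p.
Clearing the new market: 20151 - 4p = 2p + 2225, so p = 8963/3 ≈ 2987.6667 and q = 24601/3 ≈ 8200.3333.
%Δq = (8200.3333 − 8435) / 8435 × 100 = -2.78%.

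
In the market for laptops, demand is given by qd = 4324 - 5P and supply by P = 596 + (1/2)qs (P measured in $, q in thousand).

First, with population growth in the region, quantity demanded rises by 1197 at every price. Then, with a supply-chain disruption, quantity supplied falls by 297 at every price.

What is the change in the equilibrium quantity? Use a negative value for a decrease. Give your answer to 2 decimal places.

+129.86

Initially, 4324 - 5P = 2P - 1192, so 5516 = 7P and P = 788, q = 384.
The new curves are qd = 5521 - 5P (demand) and qs = 2P - 1489 (supply).
New equilibrium: 5521 - 5P = 2P - 1489 ⇒ 7010 = 7P ⇒ P = 7010/7 ≈ 1001.4286, q = 3597/7 ≈ 513.8571.
Δq = 513.8571 − 384 = +129.86.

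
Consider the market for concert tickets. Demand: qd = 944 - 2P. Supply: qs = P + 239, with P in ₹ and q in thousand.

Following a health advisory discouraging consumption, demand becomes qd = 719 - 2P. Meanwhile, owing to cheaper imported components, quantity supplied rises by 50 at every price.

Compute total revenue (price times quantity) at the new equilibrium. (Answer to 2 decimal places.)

61967.78

Before the shock: 944 - 2P = P + 239 ⇒ 705 = 3P ⇒ P = 235, q = 474.
With the change applied: demand qd = 719 - 2P, supply qs = P + 289.
Setting them equal: 719 - 2P = P + 289 → 430 = 3P, so P = 430/3 ≈ 143.3333 and q = 1297/3 ≈ 432.3333.
New expenditure = 143.3333 × 432.3333 = 61967.78.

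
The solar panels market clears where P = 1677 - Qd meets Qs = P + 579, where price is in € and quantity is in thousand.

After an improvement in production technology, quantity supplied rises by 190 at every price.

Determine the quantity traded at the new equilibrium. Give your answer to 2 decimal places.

1223.00

Original equilibrium: 1677 - P = P + 579 gives 1098 = 2P, so P = 549 and Q = 1128.
With the change applied: demand Qd = 1677 - P, supply Qs = P + 769.
Clearing the new market: 1677 - P = P + 769, so P = 454 and Q = 1223.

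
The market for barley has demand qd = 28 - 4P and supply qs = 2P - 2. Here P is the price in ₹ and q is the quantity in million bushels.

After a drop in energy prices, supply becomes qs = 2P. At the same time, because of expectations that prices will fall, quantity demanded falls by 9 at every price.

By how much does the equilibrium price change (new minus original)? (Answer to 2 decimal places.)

-1.83

Solve the original market: 28 - 4P = 2P - 2, hence P = 5 and q = 8.
The new curves are qd = 19 - 4P (demand) and qs = 2P (supply).
Setting them equal: 19 - 4P = 2P → 19 = 6P, so P = 19/6 ≈ 3.1667 and q = 19/3 ≈ 6.3333.
ΔP = 3.1667 − 5 = -1.83.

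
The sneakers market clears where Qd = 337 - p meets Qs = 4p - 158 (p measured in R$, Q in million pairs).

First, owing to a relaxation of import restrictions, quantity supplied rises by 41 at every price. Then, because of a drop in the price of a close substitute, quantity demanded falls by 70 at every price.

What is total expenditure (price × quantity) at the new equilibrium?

Initially, 337 - p = 4p - 158, so 495 = 5p and p = 99, Q = 238.
The new curves are Qd = 267 - p (demand) and Qs = 4p - 117 (supply).
Setting them equal: 267 - p = 4p - 117 → 384 = 5p, so p = 76.8 and Q = 190.2.
New expenditure = 76.8 × 190.2 = 14607.36.

14607.36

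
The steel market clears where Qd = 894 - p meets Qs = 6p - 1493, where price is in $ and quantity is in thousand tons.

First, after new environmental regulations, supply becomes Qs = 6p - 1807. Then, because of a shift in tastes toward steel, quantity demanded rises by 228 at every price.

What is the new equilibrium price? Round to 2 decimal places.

418.43

Before the shock: 894 - p = 6p - 1493 ⇒ 2387 = 7p ⇒ p = 341, Q = 553.
With the change applied: demand Qd = 1122 - p, supply Qs = 6p - 1807.
Equate the new curves: 1122 - p = 6p - 1807, giving 2929 = 7p, p = 2929/7 ≈ 418.4286, Q = 4925/7 ≈ 703.5714.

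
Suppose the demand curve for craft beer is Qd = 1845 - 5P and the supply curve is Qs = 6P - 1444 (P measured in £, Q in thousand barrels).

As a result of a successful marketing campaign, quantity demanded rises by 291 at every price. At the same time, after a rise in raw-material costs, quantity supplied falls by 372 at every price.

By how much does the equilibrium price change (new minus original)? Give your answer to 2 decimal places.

+60.27

Before the shock: 1845 - 5P = 6P - 1444 ⇒ 3289 = 11P ⇒ P = 299, Q = 350.
The new curves are Qd = 2136 - 5P (demand) and Qs = 6P - 1816 (supply).
Clearing the new market: 2136 - 5P = 6P - 1816, so P = 3952/11 ≈ 359.2727 and Q = 3736/11 ≈ 339.6364.
ΔP = 359.2727 − 299 = +60.27.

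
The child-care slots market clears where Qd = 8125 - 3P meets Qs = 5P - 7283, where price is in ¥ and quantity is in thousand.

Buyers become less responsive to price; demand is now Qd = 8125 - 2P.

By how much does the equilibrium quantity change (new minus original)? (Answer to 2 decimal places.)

Initially, 8125 - 3P = 5P - 7283, so 15408 = 8P and P = 1926, Q = 2347.
The shock moves the curves to Qd = 8125 - 2P and Qs = 5P - 7283.
Equate the new curves: 8125 - 2P = 5P - 7283, giving 15408 = 7P, P = 15408/7 ≈ 2201.1429, Q = 26059/7 ≈ 3722.7143.
ΔQ = 3722.7143 − 2347 = +1375.71.

+1375.71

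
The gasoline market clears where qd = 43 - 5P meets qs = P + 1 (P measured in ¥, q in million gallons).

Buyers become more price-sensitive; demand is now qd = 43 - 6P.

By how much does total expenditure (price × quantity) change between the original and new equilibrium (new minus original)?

Initially, 43 - 5P = P + 1, so 42 = 6P and P = 7, q = 8.
The shock moves the curves to qd = 43 - 6P and qs = P + 1.
Clearing the new market: 43 - 6P = P + 1, so P = 6 and q = 7.
Expenditure moves from 7×8 = 56 to 6×7 = 42; change = -14.

-14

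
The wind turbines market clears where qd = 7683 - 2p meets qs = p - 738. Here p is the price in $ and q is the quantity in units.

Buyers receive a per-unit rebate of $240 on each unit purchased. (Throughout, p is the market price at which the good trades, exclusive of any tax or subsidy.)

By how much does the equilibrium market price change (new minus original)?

+160

Original equilibrium: 7683 - 2p = p - 738 gives 8421 = 3p, so p = 2807 and q = 2069.
Since buyers' out-of-pocket price is the market price minus the rebate, the effective demand curve becomes qd = 8163 - 2p.
Equate the new curves: 8163 - 2p = p - 738, giving 8901 = 3p, p = 2967, q = 2229.
Δp = 2967 − 2807 = +160.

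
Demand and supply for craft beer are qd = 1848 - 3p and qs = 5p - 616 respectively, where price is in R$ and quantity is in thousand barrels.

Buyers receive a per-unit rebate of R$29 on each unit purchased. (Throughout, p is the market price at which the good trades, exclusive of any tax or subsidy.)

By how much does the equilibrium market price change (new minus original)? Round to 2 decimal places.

+10.88

Initially, 1848 - 3p = 5p - 616, so 2464 = 8p and p = 308, q = 924.
Since buyers' out-of-pocket price is the market price minus the rebate, the effective demand curve becomes qd = 1935 - 3p.
New equilibrium: 1935 - 3p = 5p - 616 ⇒ 2551 = 8p ⇒ p = 318.875, q = 978.375.
Δp = 318.875 − 308 = +10.88.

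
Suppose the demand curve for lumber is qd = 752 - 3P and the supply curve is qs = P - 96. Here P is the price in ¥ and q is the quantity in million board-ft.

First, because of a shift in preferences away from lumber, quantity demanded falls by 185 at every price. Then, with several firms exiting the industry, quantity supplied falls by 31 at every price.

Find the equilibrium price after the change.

173.5

Initially, 752 - 3P = P - 96, so 848 = 4P and P = 212, q = 116.
The shock moves the curves to qd = 567 - 3P and qs = P - 127.
New equilibrium: 567 - 3P = P - 127 ⇒ 694 = 4P ⇒ P = 173.5, q = 46.5.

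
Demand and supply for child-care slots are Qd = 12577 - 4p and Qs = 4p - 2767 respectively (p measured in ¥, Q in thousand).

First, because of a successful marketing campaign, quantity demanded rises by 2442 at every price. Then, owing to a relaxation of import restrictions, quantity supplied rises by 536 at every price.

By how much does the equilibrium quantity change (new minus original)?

Solve the original market: 12577 - 4p = 4p - 2767, hence p = 1918 and Q = 4905.
The new curves are Qd = 15019 - 4p (demand) and Qs = 4p - 2231 (supply).
Equate the new curves: 15019 - 4p = 4p - 2231, giving 17250 = 8p, p = 2156.25, Q = 6394.
ΔQ = 6394 − 4905 = +1489.

+1489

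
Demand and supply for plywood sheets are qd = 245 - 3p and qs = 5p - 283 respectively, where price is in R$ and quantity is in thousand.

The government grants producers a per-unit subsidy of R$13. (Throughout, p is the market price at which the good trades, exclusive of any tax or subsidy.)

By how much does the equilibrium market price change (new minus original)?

Original equilibrium: 245 - 3p = 5p - 283 gives 528 = 8p, so p = 66 and q = 47.
Since sellers receive the price plus the subsidy, the effective supply curve becomes qs = 5p - 218.
New equilibrium: 245 - 3p = 5p - 218 ⇒ 463 = 8p ⇒ p = 57.875, q = 71.375.
Δp = 57.875 − 66 = -8.125.

-8.125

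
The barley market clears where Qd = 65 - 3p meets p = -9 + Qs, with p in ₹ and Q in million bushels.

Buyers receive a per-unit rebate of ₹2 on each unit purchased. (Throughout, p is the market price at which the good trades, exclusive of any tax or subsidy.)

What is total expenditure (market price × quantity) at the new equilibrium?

379.75

Original equilibrium: 65 - 3p = p + 9 gives 56 = 4p, so p = 14 and Q = 23.
Since buyers' out-of-pocket price is the market price minus the rebate, the effective demand curve becomes Qd = 71 - 3p.
Setting them equal: 71 - 3p = p + 9 → 62 = 4p, so p = 15.5 and Q = 24.5.
New expenditure = 15.5 × 24.5 = 379.75.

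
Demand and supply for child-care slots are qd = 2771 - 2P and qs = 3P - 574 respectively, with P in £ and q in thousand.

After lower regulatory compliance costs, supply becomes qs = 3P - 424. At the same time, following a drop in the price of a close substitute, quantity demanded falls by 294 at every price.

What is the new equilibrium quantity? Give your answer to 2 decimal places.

Initially, 2771 - 2P = 3P - 574, so 3345 = 5P and P = 669, q = 1433.
The shock moves the curves to qd = 2477 - 2P and qs = 3P - 424.
New equilibrium: 2477 - 2P = 3P - 424 ⇒ 2901 = 5P ⇒ P = 580.2, q = 1316.6.

1316.60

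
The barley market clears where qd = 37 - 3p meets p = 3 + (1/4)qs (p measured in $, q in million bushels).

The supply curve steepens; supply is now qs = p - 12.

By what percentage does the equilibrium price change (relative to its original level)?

+75

Before the shock: 37 - 3p = 4p - 12 ⇒ 49 = 7p ⇒ p = 7, q = 16.
The shock moves the curves to qd = 37 - 3p and qs = p - 12.
Clearing the new market: 37 - 3p = p - 12, so p = 12.25 and q = 0.25.
%Δp = (12.25 − 7) / 7 × 100 = +75%.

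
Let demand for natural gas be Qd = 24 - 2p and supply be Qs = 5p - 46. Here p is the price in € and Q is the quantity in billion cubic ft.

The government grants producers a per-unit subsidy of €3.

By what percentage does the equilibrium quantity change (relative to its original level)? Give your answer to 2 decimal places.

Original equilibrium: 24 - 2p = 5p - 46 gives 70 = 7p, so p = 10 and Q = 4.
Since sellers receive the price plus the subsidy, the effective supply curve becomes Qs = 5p - 31.
Clearing the new market: 24 - 2p = 5p - 31, so p = 55/7 ≈ 7.8571 and Q = 58/7 ≈ 8.2857.
%ΔQ = (8.2857 − 4) / 4 × 100 = +107.14%.

+107.14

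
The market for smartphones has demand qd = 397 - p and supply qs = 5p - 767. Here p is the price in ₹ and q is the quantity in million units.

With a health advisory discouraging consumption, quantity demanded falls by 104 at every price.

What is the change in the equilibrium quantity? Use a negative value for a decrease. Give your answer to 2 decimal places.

-86.67

Initially, 397 - p = 5p - 767, so 1164 = 6p and p = 194, q = 203.
The new curves are qd = 293 - p (demand) and qs = 5p - 767 (supply).
New equilibrium: 293 - p = 5p - 767 ⇒ 1060 = 6p ⇒ p = 530/3 ≈ 176.6667, q = 349/3 ≈ 116.3333.
Δq = 116.3333 − 203 = -86.67.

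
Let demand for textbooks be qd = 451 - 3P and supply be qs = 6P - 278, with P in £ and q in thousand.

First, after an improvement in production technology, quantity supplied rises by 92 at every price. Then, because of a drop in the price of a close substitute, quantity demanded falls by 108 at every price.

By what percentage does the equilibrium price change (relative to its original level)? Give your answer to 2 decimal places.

-27.43

Solve the original market: 451 - 3P = 6P - 278, hence P = 81 and q = 208.
After the shift, demand is qd = 343 - 3P and supply is qs = 6P - 186.
Clearing the new market: 343 - 3P = 6P - 186, so P = 529/9 ≈ 58.7778 and q = 500/3 ≈ 166.6667.
%ΔP = (58.7778 − 81) / 81 × 100 = -27.43%.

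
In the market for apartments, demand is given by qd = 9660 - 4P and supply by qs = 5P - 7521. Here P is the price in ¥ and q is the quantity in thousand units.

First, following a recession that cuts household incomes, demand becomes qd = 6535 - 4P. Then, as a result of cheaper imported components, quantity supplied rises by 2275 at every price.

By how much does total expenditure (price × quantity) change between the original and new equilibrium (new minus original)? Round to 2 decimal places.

-2163425.00

Original equilibrium: 9660 - 4P = 5P - 7521 gives 17181 = 9P, so P = 1909 and q = 2024.
After the shift, demand is qd = 6535 - 4P and supply is qs = 5P - 5246.
Clearing the new market: 6535 - 4P = 5P - 5246, so P = 1309 and q = 1299.
Expenditure moves from 1909×2024 = 3863816 to 1309×1299 = 1700391; change = -2163425.00.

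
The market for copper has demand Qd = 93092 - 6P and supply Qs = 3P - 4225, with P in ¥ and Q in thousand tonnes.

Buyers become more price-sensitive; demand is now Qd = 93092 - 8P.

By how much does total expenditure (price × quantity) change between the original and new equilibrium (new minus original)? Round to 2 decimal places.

-107648330.00

Before the shock: 93092 - 6P = 3P - 4225 ⇒ 97317 = 9P ⇒ P = 10813, Q = 28214.
The new curves are Qd = 93092 - 8P (demand) and Qs = 3P - 4225 (supply).
Equate the new curves: 93092 - 8P = 3P - 4225, giving 97317 = 11P, P = 8847, Q = 22316.
Expenditure moves from 10813×28214 = 305077982 to 8847×22316 = 197429652; change = -107648330.00.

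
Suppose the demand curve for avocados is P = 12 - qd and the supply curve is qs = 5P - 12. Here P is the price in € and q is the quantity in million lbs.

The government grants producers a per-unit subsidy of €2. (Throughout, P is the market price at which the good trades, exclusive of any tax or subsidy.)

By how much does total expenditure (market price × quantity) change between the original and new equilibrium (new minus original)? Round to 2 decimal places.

Before the shock: 12 - P = 5P - 12 ⇒ 24 = 6P ⇒ P = 4, q = 8.
Since sellers receive the price plus the subsidy, the effective supply curve becomes qs = 5P - 2.
Clearing the new market: 12 - P = 5P - 2, so P = 7/3 ≈ 2.3333 and q = 29/3 ≈ 9.6667.
Expenditure moves from 4×8 = 32 to 2.3333×9.6667 = 22.5556; change = -9.44.

-9.44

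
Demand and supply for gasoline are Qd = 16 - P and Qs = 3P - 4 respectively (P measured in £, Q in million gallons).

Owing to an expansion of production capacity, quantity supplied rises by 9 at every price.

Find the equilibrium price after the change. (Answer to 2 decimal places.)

2.75

Initially, 16 - P = 3P - 4, so 20 = 4P and P = 5, Q = 11.
After the shift, demand is Qd = 16 - P and supply is Qs = 3P + 5.
Clearing the new market: 16 - P = 3P + 5, so P = 2.75 and Q = 13.25.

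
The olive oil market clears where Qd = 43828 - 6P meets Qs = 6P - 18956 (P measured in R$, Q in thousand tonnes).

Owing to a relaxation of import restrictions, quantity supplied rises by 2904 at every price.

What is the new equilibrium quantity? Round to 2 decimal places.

13888.00

Original equilibrium: 43828 - 6P = 6P - 18956 gives 62784 = 12P, so P = 5232 and Q = 12436.
The shock moves the curves to Qd = 43828 - 6P and Qs = 6P - 16052.
New equilibrium: 43828 - 6P = 6P - 16052 ⇒ 59880 = 12P ⇒ P = 4990, Q = 13888.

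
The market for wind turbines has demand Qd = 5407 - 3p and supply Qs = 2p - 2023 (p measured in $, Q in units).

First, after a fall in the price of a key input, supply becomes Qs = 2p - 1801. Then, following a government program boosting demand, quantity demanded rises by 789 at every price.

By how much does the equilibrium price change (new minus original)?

+113.4

Initially, 5407 - 3p = 2p - 2023, so 7430 = 5p and p = 1486, Q = 949.
The shock moves the curves to Qd = 6196 - 3p and Qs = 2p - 1801.
Clearing the new market: 6196 - 3p = 2p - 1801, so p = 1599.4 and Q = 1397.8.
Δp = 1599.4 − 1486 = +113.4.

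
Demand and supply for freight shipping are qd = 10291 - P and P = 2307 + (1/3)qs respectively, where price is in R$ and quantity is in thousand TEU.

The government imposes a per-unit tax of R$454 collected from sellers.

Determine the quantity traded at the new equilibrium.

Before the shock: 10291 - P = 3P - 6921 ⇒ 17212 = 4P ⇒ P = 4303, q = 5988.
Since sellers keep the price net of the tax, the effective supply curve becomes qs = 3P - 8283.
Equate the new curves: 10291 - P = 3P - 8283, giving 18574 = 4P, P = 4643.5, q = 5647.5.

5647.5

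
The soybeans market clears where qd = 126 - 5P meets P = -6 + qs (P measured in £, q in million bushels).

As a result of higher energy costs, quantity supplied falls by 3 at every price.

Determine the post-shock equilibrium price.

Solve the original market: 126 - 5P = P + 6, hence P = 20 and q = 26.
The shock moves the curves to qd = 126 - 5P and qs = P + 3.
New equilibrium: 126 - 5P = P + 3 ⇒ 123 = 6P ⇒ P = 20.5, q = 23.5.

20.5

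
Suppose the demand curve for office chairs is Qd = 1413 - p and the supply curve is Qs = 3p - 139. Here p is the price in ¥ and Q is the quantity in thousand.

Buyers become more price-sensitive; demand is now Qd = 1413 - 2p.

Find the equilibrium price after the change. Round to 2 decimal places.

Initially, 1413 - p = 3p - 139, so 1552 = 4p and p = 388, Q = 1025.
With the change applied: demand Qd = 1413 - 2p, supply Qs = 3p - 139.
Equate the new curves: 1413 - 2p = 3p - 139, giving 1552 = 5p, p = 310.4, Q = 792.2.

310.40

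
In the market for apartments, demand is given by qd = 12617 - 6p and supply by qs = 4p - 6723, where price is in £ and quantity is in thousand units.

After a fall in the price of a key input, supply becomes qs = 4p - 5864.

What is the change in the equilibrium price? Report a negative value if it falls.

-85.9

Initially, 12617 - 6p = 4p - 6723, so 19340 = 10p and p = 1934, q = 1013.
The shock moves the curves to qd = 12617 - 6p and qs = 4p - 5864.
New equilibrium: 12617 - 6p = 4p - 5864 ⇒ 18481 = 10p ⇒ p = 1848.1, q = 1528.4.
Δp = 1848.1 − 1934 = -85.9.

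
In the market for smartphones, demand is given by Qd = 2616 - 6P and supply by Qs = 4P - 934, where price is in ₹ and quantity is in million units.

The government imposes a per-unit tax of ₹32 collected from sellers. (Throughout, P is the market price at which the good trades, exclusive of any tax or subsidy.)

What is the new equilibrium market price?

367.8

Before the shock: 2616 - 6P = 4P - 934 ⇒ 3550 = 10P ⇒ P = 355, Q = 486.
Since sellers keep the price net of the tax, the effective supply curve becomes Qs = 4P - 1062.
Clearing the new market: 2616 - 6P = 4P - 1062, so P = 367.8 and Q = 409.2.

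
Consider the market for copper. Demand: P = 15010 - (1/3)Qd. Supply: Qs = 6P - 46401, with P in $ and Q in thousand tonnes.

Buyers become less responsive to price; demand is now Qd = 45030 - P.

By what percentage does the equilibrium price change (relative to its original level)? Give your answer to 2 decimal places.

Before the shock: 45030 - 3P = 6P - 46401 ⇒ 91431 = 9P ⇒ P = 10159, Q = 14553.
The new curves are Qd = 45030 - P (demand) and Qs = 6P - 46401 (supply).
Equate the new curves: 45030 - P = 6P - 46401, giving 91431 = 7P, P = 91431/7 ≈ 13061.5714, Q = 223779/7 ≈ 31968.4286.
%ΔP = (13061.5714 − 10159) / 10159 × 100 = +28.57%.

+28.57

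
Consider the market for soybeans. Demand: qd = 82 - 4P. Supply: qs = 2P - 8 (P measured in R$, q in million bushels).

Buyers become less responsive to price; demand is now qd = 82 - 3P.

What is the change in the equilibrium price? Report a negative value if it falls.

+3

Initially, 82 - 4P = 2P - 8, so 90 = 6P and P = 15, q = 22.
After the shift, demand is qd = 82 - 3P and supply is qs = 2P - 8.
New equilibrium: 82 - 3P = 2P - 8 ⇒ 90 = 5P ⇒ P = 18, q = 28.
ΔP = 18 − 15 = +3.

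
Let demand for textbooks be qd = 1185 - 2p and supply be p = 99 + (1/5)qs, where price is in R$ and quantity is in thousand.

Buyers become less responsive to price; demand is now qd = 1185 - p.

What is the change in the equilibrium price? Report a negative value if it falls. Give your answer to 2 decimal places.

Solve the original market: 1185 - 2p = 5p - 495, hence p = 240 and q = 705.
With the change applied: demand qd = 1185 - p, supply qs = 5p - 495.
New equilibrium: 1185 - p = 5p - 495 ⇒ 1680 = 6p ⇒ p = 280, q = 905.
Δp = 280 − 240 = +40.00.

+40.00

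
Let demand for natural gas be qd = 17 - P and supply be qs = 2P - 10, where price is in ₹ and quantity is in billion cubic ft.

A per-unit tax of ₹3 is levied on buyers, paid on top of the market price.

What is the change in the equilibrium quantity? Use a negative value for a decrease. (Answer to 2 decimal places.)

Solve the original market: 17 - P = 2P - 10, hence P = 9 and q = 8.
Since buyers pay the price plus the tax, the effective demand curve becomes qd = 14 - P.
Setting them equal: 14 - P = 2P - 10 → 24 = 3P, so P = 8 and q = 6.
Δq = 6 − 8 = -2.00.

-2.00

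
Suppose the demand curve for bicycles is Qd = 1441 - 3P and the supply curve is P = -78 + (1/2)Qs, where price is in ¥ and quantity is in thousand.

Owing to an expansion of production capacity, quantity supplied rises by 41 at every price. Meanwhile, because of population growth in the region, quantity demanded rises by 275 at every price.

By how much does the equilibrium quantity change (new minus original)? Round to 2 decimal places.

+134.60

Before the shock: 1441 - 3P = 2P + 156 ⇒ 1285 = 5P ⇒ P = 257, Q = 670.
The new curves are Qd = 1716 - 3P (demand) and Qs = 2P + 197 (supply).
Equate the new curves: 1716 - 3P = 2P + 197, giving 1519 = 5P, P = 303.8, Q = 804.6.
ΔQ = 804.6 − 670 = +134.60.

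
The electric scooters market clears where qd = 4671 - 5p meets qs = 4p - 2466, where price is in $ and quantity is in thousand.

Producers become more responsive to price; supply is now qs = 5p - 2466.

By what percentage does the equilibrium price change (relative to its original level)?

Before the shock: 4671 - 5p = 4p - 2466 ⇒ 7137 = 9p ⇒ p = 793, q = 706.
The shock moves the curves to qd = 4671 - 5p and qs = 5p - 2466.
Clearing the new market: 4671 - 5p = 5p - 2466, so p = 713.7 and q = 1102.5.
%Δp = (713.7 − 793) / 793 × 100 = -10%.

-10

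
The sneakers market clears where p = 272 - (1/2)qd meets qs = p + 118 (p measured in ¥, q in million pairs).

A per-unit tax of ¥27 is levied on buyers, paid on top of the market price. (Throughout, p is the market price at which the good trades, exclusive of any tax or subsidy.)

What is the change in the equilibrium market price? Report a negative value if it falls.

-18

Original equilibrium: 544 - 2p = p + 118 gives 426 = 3p, so p = 142 and q = 260.
Since buyers pay the price plus the tax, the effective demand curve becomes qd = 490 - 2p.
New equilibrium: 490 - 2p = p + 118 ⇒ 372 = 3p ⇒ p = 124, q = 242.
Δp = 124 − 142 = -18.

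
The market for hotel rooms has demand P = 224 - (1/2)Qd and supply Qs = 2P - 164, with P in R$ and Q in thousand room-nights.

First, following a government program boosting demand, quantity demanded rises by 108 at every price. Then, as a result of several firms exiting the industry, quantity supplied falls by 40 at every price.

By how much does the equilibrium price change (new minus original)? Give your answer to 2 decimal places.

+37.00

Initially, 448 - 2P = 2P - 164, so 612 = 4P and P = 153, Q = 142.
The new curves are Qd = 556 - 2P (demand) and Qs = 2P - 204 (supply).
Equate the new curves: 556 - 2P = 2P - 204, giving 760 = 4P, P = 190, Q = 176.
ΔP = 190 − 153 = +37.00.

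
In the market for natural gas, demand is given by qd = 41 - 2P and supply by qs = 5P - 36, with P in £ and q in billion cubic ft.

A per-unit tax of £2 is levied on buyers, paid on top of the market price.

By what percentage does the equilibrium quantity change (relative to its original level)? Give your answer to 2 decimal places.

Solve the original market: 41 - 2P = 5P - 36, hence P = 11 and q = 19.
Since buyers pay the price plus the tax, the effective demand curve becomes qd = 37 - 2P.
Equate the new curves: 37 - 2P = 5P - 36, giving 73 = 7P, P = 73/7 ≈ 10.4286, q = 113/7 ≈ 16.1429.
%Δq = (16.1429 − 19) / 19 × 100 = -15.04%.

-15.04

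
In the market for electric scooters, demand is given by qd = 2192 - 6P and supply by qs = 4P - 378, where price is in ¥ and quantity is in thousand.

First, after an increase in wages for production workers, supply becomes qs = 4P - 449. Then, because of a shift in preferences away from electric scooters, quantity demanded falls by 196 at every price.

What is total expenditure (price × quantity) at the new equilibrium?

129340.5

Original equilibrium: 2192 - 6P = 4P - 378 gives 2570 = 10P, so P = 257 and q = 650.
After the shift, demand is qd = 1996 - 6P and supply is qs = 4P - 449.
New equilibrium: 1996 - 6P = 4P - 449 ⇒ 2445 = 10P ⇒ P = 244.5, q = 529.
New expenditure = 244.5 × 529 = 129340.5.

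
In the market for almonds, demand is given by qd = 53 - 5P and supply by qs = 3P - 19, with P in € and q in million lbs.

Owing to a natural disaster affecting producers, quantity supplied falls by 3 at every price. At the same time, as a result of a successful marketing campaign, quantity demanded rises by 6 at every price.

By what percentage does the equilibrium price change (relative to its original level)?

+12.5

Solve the original market: 53 - 5P = 3P - 19, hence P = 9 and q = 8.
After the shift, demand is qd = 59 - 5P and supply is qs = 3P - 22.
Setting them equal: 59 - 5P = 3P - 22 → 81 = 8P, so P = 10.125 and q = 8.375.
%ΔP = (10.125 − 9) / 9 × 100 = +12.5%.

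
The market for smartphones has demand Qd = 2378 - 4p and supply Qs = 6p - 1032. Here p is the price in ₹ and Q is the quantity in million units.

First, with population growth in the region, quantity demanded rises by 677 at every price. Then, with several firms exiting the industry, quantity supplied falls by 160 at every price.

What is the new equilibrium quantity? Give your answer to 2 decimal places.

Original equilibrium: 2378 - 4p = 6p - 1032 gives 3410 = 10p, so p = 341 and Q = 1014.
The new curves are Qd = 3055 - 4p (demand) and Qs = 6p - 1192 (supply).
Clearing the new market: 3055 - 4p = 6p - 1192, so p = 424.7 and Q = 1356.2.

1356.20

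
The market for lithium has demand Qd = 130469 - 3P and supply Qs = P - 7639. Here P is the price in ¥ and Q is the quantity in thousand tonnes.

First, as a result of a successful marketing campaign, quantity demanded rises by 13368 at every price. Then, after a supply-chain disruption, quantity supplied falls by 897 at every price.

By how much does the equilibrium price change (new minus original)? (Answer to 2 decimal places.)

+3566.25

Solve the original market: 130469 - 3P = P - 7639, hence P = 34527 and Q = 26888.
The new curves are Qd = 143837 - 3P (demand) and Qs = P - 8536 (supply).
Equate the new curves: 143837 - 3P = P - 8536, giving 152373 = 4P, P = 38093.25, Q = 29557.25.
ΔP = 38093.25 − 34527 = +3566.25.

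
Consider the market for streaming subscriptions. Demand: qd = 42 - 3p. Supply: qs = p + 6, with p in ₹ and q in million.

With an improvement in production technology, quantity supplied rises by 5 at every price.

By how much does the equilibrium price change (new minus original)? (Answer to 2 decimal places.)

-1.25

Before the shock: 42 - 3p = p + 6 ⇒ 36 = 4p ⇒ p = 9, q = 15.
After the shift, demand is qd = 42 - 3p and supply is qs = p + 11.
Equate the new curves: 42 - 3p = p + 11, giving 31 = 4p, p = 7.75, q = 18.75.
Δp = 7.75 − 9 = -1.25.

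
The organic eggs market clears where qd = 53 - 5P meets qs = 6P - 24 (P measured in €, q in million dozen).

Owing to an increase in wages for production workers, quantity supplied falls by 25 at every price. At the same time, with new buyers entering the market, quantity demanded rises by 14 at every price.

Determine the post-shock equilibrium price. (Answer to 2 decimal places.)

Solve the original market: 53 - 5P = 6P - 24, hence P = 7 and q = 18.
The new curves are qd = 67 - 5P (demand) and qs = 6P - 49 (supply).
Equate the new curves: 67 - 5P = 6P - 49, giving 116 = 11P, P = 116/11 ≈ 10.5455, q = 157/11 ≈ 14.2727.

10.55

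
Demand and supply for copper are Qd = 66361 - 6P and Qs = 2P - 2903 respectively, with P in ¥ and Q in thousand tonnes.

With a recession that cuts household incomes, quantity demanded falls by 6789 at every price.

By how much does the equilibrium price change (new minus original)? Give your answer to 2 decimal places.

-848.63

Before the shock: 66361 - 6P = 2P - 2903 ⇒ 69264 = 8P ⇒ P = 8658, Q = 14413.
The new curves are Qd = 59572 - 6P (demand) and Qs = 2P - 2903 (supply).
New equilibrium: 59572 - 6P = 2P - 2903 ⇒ 62475 = 8P ⇒ P = 7809.375, Q = 12715.75.
ΔP = 7809.375 − 8658 = -848.63.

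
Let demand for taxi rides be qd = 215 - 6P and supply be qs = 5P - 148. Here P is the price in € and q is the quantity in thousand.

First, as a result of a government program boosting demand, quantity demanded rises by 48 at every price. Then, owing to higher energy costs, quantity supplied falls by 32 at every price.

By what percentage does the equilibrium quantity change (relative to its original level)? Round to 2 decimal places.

+25.67

Initially, 215 - 6P = 5P - 148, so 363 = 11P and P = 33, q = 17.
The shock moves the curves to qd = 263 - 6P and qs = 5P - 180.
Equate the new curves: 263 - 6P = 5P - 180, giving 443 = 11P, P = 443/11 ≈ 40.2727, q = 235/11 ≈ 21.3636.
%Δq = (21.3636 − 17) / 17 × 100 = +25.67%.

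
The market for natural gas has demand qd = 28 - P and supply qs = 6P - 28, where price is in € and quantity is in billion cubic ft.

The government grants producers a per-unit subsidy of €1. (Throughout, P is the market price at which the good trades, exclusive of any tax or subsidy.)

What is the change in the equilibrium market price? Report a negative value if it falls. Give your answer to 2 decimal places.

Initially, 28 - P = 6P - 28, so 56 = 7P and P = 8, q = 20.
Since sellers receive the price plus the subsidy, the effective supply curve becomes qs = 6P - 22.
Clearing the new market: 28 - P = 6P - 22, so P = 50/7 ≈ 7.1429 and q = 146/7 ≈ 20.8571.
ΔP = 7.1429 − 8 = -0.86.

-0.86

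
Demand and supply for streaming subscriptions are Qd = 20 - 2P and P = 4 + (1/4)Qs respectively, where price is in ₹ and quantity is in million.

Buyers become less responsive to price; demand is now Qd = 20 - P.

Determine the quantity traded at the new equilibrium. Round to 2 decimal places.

Before the shock: 20 - 2P = 4P - 16 ⇒ 36 = 6P ⇒ P = 6, Q = 8.
The shock moves the curves to Qd = 20 - P and Qs = 4P - 16.
Equate the new curves: 20 - P = 4P - 16, giving 36 = 5P, P = 7.2, Q = 12.8.

12.80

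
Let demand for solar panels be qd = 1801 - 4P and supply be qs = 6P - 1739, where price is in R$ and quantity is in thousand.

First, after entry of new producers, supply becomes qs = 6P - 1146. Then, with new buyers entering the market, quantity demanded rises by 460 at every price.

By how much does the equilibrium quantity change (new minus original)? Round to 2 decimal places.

+513.20

Initially, 1801 - 4P = 6P - 1739, so 3540 = 10P and P = 354, q = 385.
The new curves are qd = 2261 - 4P (demand) and qs = 6P - 1146 (supply).
New equilibrium: 2261 - 4P = 6P - 1146 ⇒ 3407 = 10P ⇒ P = 340.7, q = 898.2.
Δq = 898.2 − 385 = +513.20.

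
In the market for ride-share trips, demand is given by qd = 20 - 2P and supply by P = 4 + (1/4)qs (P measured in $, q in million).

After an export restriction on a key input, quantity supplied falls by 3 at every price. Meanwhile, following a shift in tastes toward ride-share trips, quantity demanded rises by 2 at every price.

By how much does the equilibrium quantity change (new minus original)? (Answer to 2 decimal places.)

+0.33

Before the shock: 20 - 2P = 4P - 16 ⇒ 36 = 6P ⇒ P = 6, q = 8.
With the change applied: demand qd = 22 - 2P, supply qs = 4P - 19.
Clearing the new market: 22 - 2P = 4P - 19, so P = 41/6 ≈ 6.8333 and q = 25/3 ≈ 8.3333.
Δq = 8.3333 − 8 = +0.33.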